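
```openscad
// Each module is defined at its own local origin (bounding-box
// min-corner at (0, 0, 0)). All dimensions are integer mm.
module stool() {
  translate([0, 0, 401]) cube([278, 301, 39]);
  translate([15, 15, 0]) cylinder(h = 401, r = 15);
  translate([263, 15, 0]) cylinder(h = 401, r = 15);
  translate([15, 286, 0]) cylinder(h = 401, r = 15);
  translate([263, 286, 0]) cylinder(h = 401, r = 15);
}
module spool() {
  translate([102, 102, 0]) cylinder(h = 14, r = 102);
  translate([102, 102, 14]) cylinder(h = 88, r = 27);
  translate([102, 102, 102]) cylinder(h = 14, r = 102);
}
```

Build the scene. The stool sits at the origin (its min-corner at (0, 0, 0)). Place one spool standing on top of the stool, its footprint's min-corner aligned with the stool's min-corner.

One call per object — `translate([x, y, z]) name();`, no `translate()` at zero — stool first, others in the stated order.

stool();
translate([0, 0, 440]) spool();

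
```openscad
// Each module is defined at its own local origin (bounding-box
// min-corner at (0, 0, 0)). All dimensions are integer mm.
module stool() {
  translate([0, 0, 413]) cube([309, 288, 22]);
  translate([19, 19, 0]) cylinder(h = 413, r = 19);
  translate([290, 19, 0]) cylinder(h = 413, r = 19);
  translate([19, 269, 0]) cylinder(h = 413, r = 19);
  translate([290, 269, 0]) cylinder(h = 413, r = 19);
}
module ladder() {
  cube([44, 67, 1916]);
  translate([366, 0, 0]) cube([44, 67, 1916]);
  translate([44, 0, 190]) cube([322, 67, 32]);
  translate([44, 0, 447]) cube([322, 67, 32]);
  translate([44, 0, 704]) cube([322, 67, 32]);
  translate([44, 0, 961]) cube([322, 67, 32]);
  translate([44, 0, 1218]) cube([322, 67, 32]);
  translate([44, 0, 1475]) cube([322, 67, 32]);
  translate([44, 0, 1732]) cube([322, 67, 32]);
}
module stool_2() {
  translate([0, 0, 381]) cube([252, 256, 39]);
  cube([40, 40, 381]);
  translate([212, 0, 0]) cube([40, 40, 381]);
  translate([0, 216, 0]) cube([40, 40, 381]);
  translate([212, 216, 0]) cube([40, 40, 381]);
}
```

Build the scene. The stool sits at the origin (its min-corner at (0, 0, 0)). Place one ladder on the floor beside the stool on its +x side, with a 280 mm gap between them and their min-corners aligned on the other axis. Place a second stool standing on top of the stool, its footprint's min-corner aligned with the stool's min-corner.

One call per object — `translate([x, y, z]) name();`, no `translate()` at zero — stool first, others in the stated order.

stool();
translate([589, 0, 0]) ladder();
translate([0, 0, 435]) stool_2();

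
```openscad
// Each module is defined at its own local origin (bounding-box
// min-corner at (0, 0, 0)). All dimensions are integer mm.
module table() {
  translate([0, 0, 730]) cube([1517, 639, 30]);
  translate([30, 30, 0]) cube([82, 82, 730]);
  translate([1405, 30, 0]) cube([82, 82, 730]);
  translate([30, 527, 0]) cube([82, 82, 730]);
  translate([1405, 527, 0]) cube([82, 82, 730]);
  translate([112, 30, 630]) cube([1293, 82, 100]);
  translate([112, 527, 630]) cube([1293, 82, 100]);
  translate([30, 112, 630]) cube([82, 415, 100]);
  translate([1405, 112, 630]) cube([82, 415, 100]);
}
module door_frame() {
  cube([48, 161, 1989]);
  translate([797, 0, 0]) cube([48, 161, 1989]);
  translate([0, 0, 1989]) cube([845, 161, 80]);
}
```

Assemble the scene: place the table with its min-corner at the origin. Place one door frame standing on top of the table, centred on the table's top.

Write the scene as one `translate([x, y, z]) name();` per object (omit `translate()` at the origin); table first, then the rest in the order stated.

table();
translate([336, 239, 760]) door_frame();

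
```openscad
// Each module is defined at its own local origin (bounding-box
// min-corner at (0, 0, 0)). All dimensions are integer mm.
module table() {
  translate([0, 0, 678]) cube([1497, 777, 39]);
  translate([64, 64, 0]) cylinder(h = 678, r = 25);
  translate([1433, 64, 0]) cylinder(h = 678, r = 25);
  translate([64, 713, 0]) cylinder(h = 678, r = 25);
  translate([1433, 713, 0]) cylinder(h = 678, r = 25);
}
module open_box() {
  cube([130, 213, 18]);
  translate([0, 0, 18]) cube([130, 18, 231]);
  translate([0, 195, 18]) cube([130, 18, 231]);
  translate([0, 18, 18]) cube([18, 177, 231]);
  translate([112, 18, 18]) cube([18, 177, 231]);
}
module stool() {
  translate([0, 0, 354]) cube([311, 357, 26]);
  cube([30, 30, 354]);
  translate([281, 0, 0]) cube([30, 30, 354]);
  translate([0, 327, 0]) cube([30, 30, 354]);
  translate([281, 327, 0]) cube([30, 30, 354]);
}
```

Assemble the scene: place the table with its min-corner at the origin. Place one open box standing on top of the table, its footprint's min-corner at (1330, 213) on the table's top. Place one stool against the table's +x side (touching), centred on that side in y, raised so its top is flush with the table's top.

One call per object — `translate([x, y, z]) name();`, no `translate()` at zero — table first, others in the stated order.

table();
translate([1330, 213, 717]) open_box();
translate([1497, 210, 337]) stool();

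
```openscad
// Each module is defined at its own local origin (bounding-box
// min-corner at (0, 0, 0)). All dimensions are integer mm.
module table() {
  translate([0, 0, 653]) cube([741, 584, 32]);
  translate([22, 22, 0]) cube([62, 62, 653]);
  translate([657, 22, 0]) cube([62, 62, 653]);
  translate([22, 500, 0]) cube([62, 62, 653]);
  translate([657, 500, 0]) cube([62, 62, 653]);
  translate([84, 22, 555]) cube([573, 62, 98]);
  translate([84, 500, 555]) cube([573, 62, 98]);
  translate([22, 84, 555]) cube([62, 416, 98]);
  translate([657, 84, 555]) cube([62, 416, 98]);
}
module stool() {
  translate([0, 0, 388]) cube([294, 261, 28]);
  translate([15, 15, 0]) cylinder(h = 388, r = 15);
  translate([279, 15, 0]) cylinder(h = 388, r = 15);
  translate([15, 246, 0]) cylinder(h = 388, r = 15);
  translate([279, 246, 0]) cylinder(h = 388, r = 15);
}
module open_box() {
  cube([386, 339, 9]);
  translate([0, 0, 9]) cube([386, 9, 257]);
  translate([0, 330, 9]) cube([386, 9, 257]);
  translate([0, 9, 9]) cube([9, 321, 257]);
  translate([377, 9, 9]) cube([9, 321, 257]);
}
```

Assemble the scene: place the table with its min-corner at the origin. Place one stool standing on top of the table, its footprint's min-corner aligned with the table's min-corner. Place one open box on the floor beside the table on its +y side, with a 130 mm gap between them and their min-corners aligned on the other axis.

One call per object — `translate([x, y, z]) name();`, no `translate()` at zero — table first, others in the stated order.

table();
translate([0, 0, 685]) stool();
translate([0, 714, 0]) open_box();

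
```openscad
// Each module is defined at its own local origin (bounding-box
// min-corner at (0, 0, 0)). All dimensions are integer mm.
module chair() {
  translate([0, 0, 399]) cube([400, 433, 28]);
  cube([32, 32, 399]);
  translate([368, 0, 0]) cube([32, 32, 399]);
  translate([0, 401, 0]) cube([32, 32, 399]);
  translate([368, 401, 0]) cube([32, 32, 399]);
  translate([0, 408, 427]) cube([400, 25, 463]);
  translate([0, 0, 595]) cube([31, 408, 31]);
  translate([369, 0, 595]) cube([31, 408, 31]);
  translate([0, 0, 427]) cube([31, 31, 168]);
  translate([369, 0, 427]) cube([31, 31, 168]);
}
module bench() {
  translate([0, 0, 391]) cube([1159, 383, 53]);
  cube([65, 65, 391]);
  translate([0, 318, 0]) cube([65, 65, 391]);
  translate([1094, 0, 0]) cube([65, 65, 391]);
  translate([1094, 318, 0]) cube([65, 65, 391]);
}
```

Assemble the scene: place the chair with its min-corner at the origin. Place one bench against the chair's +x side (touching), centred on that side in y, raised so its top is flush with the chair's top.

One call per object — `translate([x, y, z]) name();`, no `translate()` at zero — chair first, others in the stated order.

chair();
translate([400, 25, 446]) bench();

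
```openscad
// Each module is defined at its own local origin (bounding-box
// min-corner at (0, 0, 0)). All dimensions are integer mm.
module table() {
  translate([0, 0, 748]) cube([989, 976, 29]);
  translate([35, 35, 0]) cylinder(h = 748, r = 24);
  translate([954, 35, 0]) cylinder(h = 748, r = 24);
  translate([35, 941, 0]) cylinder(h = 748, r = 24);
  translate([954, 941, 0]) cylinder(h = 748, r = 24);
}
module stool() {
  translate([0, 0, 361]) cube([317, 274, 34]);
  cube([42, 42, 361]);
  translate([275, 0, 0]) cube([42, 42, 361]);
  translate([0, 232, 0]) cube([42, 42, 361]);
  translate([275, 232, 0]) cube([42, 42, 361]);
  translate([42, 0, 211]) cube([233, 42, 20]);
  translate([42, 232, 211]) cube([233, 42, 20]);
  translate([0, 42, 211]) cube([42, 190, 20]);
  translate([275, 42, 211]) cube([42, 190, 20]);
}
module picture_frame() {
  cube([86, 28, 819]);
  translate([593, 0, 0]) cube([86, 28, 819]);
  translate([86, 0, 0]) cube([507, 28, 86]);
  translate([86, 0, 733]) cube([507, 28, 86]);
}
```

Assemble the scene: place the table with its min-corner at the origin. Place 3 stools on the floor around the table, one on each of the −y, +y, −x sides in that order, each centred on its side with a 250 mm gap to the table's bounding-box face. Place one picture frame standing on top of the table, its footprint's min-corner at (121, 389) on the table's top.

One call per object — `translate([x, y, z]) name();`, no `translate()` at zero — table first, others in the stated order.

table();
translate([336, -524, 0]) stool();
translate([336, 1226, 0]) stool();
translate([-567, 351, 0]) stool();
translate([121, 389, 777]) picture_frame();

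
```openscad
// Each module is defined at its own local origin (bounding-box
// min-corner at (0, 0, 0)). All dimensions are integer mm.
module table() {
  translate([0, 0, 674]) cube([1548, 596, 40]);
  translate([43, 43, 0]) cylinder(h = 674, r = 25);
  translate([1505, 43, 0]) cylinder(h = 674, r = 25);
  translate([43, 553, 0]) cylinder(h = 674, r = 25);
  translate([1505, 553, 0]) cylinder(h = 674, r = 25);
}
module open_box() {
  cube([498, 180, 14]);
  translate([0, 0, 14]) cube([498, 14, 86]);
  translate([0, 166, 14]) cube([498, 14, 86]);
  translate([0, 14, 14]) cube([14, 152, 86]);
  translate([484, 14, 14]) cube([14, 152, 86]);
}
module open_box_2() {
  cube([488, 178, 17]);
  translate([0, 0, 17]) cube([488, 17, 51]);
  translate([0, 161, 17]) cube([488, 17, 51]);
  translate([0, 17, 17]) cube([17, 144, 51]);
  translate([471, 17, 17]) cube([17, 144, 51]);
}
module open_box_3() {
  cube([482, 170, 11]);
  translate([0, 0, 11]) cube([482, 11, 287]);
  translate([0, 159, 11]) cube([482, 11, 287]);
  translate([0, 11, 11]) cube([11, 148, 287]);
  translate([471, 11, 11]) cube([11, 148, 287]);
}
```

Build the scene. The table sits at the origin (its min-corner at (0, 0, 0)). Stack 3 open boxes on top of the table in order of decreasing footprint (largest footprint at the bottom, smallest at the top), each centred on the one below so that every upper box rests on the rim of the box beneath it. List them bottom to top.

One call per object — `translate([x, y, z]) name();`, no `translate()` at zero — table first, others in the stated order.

table();
translate([525, 208, 714]) open_box();
translate([530, 209, 814]) open_box_2();
translate([533, 213, 882]) open_box_3();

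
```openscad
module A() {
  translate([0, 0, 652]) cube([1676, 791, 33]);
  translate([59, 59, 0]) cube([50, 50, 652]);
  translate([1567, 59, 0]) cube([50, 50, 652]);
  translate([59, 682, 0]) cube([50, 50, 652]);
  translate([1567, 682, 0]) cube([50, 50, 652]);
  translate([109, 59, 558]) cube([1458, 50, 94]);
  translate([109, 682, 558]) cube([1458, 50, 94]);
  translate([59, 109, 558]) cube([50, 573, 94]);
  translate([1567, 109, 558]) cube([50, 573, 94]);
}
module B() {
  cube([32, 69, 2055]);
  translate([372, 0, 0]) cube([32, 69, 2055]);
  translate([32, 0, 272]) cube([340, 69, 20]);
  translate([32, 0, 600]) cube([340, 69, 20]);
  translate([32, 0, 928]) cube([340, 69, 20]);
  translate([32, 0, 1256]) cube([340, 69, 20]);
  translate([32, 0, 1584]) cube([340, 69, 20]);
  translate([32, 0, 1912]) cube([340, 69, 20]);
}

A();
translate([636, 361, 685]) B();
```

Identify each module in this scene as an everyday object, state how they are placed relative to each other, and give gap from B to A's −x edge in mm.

A is a table. B is a ladder. The ladder is on top of the table, centred. The gap from the ladder to the table's −x edge is 636 mm.

The ladder's min-x is at 636; the table's min-x is 0; gap = 636 mm.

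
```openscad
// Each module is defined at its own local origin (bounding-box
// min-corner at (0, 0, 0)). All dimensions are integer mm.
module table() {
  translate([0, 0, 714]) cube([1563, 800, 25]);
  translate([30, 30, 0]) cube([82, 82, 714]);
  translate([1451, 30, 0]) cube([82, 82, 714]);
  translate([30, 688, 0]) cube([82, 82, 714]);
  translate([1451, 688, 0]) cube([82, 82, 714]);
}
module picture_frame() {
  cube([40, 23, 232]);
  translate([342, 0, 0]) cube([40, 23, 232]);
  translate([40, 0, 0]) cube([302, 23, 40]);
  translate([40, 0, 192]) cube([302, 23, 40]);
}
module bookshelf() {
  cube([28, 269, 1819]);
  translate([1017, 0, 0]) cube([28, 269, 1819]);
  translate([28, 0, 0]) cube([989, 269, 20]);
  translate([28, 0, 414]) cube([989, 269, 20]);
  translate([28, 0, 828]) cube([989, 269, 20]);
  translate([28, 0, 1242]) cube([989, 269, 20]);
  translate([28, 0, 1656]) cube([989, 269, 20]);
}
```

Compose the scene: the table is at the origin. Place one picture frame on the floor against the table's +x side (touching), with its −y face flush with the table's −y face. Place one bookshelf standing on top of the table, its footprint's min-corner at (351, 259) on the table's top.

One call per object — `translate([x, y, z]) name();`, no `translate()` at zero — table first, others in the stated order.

table();
translate([1563, 0, 0]) picture_frame();
translate([351, 259, 739]) bookshelf();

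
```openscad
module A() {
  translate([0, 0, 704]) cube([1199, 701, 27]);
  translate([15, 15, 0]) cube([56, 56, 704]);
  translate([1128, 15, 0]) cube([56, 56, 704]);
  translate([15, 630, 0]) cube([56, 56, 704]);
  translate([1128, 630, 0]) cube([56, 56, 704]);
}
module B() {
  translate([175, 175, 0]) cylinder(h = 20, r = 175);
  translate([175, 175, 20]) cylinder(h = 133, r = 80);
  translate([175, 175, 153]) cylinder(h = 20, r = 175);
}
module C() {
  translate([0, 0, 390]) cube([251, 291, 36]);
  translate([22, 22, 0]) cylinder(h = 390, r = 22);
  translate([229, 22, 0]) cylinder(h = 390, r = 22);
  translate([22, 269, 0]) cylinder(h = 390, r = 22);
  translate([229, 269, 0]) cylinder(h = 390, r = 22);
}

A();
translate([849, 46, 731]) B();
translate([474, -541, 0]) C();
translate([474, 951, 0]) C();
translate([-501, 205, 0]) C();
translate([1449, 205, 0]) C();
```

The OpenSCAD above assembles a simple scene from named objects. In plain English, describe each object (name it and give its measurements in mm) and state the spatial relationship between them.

A is a table: top 1199 mm (x) × 701 mm (y), 27 mm thick, upper face at z = 731 mm, on four 56×56 mm square legs, each inset 15 mm from the nearest pair of top edges, running from z = 0 to the bottom of the top.

B is a spool: two coaxial disc flanges of radius 175 mm and thickness 20 mm, joined by a core cylinder of radius 80 mm and height 133 mm. The lower flange rests on z = 0 and the three cylinders share a vertical axis.

C is a four-legged stool. The seat is 251×291 mm, 36 mm thick, top at z = 426 mm. It stands on four round legs, each 44 mm in diameter, from z = 0 to the seat underside, each leg's axis is inset half a diameter from the nearest pair of seat edges (so the leg's bounding box is flush with the corner).

The spool is on top of the table. Four stools sit around the table at the −y, +y, −x, +x sides.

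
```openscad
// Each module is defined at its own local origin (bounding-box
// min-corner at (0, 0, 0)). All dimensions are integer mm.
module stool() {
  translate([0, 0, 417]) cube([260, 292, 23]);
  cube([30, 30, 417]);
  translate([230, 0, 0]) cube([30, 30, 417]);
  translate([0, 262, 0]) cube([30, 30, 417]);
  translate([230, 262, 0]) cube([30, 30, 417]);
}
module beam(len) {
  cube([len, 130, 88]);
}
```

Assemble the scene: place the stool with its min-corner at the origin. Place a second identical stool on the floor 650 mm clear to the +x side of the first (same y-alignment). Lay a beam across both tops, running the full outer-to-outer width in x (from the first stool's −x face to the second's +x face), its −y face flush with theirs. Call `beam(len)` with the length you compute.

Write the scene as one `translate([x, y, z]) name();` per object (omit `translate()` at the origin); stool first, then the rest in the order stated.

stool();
translate([910, 0, 0]) stool();
translate([0, 0, 440]) beam(1170);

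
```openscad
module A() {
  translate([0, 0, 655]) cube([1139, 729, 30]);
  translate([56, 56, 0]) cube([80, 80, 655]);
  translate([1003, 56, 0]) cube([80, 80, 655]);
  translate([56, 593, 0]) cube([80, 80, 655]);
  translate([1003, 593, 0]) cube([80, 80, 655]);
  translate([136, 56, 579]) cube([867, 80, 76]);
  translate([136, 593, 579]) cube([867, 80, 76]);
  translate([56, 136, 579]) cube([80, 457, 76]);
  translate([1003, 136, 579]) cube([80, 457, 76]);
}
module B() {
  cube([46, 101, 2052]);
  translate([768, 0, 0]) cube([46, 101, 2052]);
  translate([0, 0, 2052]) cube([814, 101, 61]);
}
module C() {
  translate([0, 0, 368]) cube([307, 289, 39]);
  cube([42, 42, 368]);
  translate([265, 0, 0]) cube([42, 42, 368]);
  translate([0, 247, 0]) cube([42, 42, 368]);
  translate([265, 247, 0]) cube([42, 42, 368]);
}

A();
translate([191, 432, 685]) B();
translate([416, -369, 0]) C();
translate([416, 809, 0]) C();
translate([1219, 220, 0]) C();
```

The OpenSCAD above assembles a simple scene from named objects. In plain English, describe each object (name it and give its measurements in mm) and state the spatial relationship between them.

A is a table: top 1139 mm (x) × 729 mm (y), 30 mm thick, upper face at z = 685 mm, on four 80×80 mm square legs, each inset 56 mm from the nearest pair of top edges, running from z = 0 to the bottom of the top. Four apron rails, 80 mm thick and 76 mm tall, run between adjacent legs with their top edges flush with the underside of the top and their outer faces flush with the legs' outer faces.

B is a rectangular door frame: two vertical jambs of 46×101 mm section, 2052 mm tall, with a clear opening 722 mm wide between their inner faces. A header 61 mm tall and 101 mm deep lies on top of the jambs and spans the full outside width.

C is a four-legged stool. The seat is a 307×289×39 mm slab whose top surface is at z = 407 mm; four square legs, each 42×42 mm in cross-section, run from the floor (z = 0) to the underside of the seat, each flush with a corner of the seat.

The door frame is on top of the table. Three stools sit around the table at the −y, +y, +x sides.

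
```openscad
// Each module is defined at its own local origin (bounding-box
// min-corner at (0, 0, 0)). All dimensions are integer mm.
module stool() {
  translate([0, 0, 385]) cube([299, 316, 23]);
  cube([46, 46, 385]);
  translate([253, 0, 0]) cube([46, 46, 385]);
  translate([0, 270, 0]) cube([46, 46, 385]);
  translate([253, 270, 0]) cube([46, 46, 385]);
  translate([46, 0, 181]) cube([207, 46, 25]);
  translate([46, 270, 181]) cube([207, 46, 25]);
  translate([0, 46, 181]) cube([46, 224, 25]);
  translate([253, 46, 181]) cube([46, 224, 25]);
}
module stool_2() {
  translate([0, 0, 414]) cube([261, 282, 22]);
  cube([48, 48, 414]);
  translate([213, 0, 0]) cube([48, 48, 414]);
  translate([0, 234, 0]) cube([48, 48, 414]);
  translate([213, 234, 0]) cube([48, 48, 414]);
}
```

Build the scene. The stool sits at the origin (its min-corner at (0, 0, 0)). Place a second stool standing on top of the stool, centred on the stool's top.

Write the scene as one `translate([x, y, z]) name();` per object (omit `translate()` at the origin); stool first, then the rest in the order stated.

stool();
translate([19, 17, 408]) stool_2();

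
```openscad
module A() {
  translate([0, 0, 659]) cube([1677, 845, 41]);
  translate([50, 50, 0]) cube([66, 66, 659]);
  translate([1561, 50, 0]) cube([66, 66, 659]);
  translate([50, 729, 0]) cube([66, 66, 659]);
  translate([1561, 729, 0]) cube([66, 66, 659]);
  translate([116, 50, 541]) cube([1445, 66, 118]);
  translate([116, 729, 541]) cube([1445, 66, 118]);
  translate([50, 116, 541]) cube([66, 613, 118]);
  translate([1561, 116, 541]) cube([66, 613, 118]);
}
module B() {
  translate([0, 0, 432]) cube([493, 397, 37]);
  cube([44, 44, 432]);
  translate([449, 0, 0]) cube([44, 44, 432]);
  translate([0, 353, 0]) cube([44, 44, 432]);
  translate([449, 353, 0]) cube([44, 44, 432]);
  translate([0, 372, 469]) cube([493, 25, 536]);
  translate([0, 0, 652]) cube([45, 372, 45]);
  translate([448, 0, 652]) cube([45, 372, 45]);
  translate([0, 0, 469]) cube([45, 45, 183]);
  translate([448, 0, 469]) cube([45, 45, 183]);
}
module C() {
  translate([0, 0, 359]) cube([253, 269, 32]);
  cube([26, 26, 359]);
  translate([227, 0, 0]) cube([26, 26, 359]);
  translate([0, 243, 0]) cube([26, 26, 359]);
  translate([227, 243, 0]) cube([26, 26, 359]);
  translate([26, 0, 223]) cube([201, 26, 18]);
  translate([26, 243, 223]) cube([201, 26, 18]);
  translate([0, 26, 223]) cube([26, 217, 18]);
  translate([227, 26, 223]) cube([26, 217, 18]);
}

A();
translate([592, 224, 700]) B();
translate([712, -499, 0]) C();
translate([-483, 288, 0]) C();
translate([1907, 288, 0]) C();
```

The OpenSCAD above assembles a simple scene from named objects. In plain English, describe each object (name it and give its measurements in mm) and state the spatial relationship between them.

A is a table with a 1677×845 mm rectangular top, 41 mm thick, top surface at z = 700 mm, supported by four 66×66 mm square legs, each inset 50 mm from the nearest pair of top edges, running from the floor. Four apron rails, 66 mm thick and 118 mm tall, run between adjacent legs with their top edges flush with the underside of the top and their outer faces flush with the legs' outer faces.

B is a chair: 493×397 mm seat, 37 mm thick, top at z = 469 mm, on four 44 mm square corner legs flush with the seat edges. A 25 mm thick backrest slab spans the full seat width, extending 536 mm above the seat top, its back face flush with the seat's +y edge. Two armrests of 45×45 mm section run along each side from the seat's front edge to the front of the backrest, top faces 228 mm above the seat top and outer faces flush with the seat's x-edges; a 45×45 mm post under the front of each armrest stands on the seat at the front corner.

C is a simple wooden stool: a rectangular seat 253 mm (x) by 269 mm (y), 32 mm thick, top face at z = 391 mm, on four square legs, each 26×26 mm in cross-section. The legs rest on z = 0, each flush with a corner of the seat. Four stretchers, 26 mm wide and 18 mm tall, connect adjacent legs with their undersides at z = 223 mm, each running between the inner faces of the legs it joins and aligned with the legs' outer faces on the other axis.

The chair is on top of the table, centred. Three stools sit around the table at the −y, −x, +x sides.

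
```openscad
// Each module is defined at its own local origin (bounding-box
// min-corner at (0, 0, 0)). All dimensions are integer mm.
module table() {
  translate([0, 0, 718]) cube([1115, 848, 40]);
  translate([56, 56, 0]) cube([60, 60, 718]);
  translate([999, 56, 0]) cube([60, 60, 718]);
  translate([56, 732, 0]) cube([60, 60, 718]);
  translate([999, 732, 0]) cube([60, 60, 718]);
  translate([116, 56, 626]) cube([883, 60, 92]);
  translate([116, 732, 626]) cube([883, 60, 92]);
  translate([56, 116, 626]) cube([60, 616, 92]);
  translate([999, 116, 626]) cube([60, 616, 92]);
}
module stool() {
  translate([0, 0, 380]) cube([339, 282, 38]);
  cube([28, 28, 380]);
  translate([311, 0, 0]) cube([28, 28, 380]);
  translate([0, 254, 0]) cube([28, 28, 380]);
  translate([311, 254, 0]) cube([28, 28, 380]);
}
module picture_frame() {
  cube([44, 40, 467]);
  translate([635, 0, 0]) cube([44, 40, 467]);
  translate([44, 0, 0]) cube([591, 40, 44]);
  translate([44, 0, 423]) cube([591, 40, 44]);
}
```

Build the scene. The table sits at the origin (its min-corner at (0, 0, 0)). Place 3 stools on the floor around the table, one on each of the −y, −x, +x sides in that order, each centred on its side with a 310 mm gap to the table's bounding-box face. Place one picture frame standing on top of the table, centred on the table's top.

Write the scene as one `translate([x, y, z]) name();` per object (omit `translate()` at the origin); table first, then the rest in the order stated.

table();
translate([388, -592, 0]) stool();
translate([-649, 283, 0]) stool();
translate([1425, 283, 0]) stool();
translate([218, 404, 758]) picture_frame();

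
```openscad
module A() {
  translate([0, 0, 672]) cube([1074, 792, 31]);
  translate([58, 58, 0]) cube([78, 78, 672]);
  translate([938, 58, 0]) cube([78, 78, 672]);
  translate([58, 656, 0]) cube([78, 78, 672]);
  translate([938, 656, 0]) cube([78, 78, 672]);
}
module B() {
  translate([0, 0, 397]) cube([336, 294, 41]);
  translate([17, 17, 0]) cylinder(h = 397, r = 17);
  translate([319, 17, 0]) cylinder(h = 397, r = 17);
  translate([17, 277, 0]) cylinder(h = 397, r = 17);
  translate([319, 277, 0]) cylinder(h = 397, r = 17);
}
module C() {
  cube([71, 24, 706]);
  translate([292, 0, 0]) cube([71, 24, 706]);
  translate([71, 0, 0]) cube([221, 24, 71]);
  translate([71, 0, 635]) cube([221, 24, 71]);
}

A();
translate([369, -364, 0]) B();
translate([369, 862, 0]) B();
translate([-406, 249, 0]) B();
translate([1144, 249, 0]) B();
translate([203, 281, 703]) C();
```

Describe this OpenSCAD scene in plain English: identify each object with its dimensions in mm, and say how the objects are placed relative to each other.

A is a rectangular dining table. The top is 1074×792×31 mm with its upper surface at z = 703 mm. It stands on four 78×78 mm square legs, each inset 58 mm from the nearest pair of top edges, running from the floor to the underside of the top.

B is a four-legged stool. The seat is a 336×294×41 mm slab whose top surface is at z = 438 mm; four round legs, each 34 mm in diameter, run from the floor (z = 0) to the underside of the seat, each leg's axis is inset half a diameter from the nearest pair of seat edges (so the leg's bounding box is flush with the corner).

C is a rectangular picture frame lying in the x–z plane (depth along y). The opening is 221 mm wide (x) by 564 mm tall (z), surrounded by a border 71 mm wide on all four sides. The frame is 24 mm deep and is made of two full-height vertical stiles with two horizontal rails fitted between them.

Four stools sit around the table at the −y, +y, −x, +x sides. The picture frame is on top of the table.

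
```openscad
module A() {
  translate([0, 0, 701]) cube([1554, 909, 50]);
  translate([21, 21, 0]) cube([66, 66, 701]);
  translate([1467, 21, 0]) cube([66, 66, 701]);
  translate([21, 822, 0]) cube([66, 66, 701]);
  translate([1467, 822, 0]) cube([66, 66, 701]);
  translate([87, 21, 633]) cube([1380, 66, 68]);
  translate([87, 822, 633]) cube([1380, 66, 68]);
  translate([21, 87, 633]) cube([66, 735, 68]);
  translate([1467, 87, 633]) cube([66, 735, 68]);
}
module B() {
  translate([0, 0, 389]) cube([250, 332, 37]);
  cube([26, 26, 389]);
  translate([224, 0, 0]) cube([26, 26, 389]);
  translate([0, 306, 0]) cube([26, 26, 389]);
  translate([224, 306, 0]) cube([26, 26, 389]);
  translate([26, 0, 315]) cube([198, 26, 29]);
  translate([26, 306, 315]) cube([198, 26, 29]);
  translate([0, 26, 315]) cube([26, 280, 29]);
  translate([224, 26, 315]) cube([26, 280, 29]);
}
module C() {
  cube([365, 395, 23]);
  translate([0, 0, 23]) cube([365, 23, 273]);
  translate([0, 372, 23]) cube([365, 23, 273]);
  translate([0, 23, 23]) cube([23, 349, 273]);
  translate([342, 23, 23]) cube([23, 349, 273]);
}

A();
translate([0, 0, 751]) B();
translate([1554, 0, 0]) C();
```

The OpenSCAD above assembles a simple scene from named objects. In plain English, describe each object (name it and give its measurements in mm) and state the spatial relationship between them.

A is a table with a 1554×909 mm rectangular top, 50 mm thick, top surface at z = 751 mm, supported by four 66×66 mm square legs, each inset 21 mm from the nearest pair of top edges, running from the floor. Four apron rails, 66 mm thick and 68 mm tall, run between adjacent legs with their top edges flush with the underside of the top and their outer faces flush with the legs' outer faces.

B is a four-legged stool. The seat is 250×332 mm, 37 mm thick, top at z = 426 mm. It stands on four square legs, each 26×26 mm in cross-section, from z = 0 to the seat underside, each flush with a corner of the seat. Four stretchers, 26 mm wide and 29 mm tall, connect adjacent legs with their undersides at z = 315 mm, each running between the inner faces of the legs it joins and aligned with the legs' outer faces on the other axis.

C is an open-topped rectangular box: outside dimensions 365×395×296 mm, with a uniform wall and base thickness of 23 mm. The base is a full 365×395 slab on the floor; four walls sit on top of the base. The front and back walls (the −y and +y sides) span the full width; the two side walls fit between them.

The stool is on top of the table. The open box is against the table's +x side, with their −y faces flush.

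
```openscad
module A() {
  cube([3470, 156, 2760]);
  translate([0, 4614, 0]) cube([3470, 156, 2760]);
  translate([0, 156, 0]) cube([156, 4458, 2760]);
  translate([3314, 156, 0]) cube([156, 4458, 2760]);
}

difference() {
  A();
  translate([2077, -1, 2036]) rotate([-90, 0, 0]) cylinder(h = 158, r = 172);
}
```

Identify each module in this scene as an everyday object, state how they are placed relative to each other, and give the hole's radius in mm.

A is a house frame. The house frame has a circular hole through its front wall. The hole's radius is 172 mm.

The subtracted cylinder has r = 172 mm.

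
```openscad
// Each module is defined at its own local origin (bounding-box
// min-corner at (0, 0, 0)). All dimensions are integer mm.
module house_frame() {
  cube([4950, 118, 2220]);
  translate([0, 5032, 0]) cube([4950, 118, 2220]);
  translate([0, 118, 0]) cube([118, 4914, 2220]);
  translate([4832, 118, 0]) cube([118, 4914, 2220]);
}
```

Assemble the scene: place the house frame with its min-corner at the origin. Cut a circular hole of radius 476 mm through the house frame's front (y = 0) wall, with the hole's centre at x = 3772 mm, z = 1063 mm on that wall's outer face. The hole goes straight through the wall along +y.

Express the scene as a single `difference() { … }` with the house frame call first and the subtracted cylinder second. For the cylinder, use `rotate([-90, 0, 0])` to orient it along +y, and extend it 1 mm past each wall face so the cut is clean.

difference() {
  house_frame();
  translate([3772, -1, 1063]) rotate([-90, 0, 0]) cylinder(h = 120, r = 476);
}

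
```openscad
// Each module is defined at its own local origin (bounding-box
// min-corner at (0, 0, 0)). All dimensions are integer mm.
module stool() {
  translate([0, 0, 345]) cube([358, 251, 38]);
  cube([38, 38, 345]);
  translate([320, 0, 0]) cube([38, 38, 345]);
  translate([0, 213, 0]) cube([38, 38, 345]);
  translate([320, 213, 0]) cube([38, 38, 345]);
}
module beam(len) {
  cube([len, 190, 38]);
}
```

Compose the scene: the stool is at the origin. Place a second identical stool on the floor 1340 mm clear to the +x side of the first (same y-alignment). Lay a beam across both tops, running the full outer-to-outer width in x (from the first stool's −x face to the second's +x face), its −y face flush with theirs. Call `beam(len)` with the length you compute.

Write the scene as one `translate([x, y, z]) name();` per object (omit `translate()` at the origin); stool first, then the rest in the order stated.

stool();
translate([1698, 0, 0]) stool();
translate([0, 0, 383]) beam(2056);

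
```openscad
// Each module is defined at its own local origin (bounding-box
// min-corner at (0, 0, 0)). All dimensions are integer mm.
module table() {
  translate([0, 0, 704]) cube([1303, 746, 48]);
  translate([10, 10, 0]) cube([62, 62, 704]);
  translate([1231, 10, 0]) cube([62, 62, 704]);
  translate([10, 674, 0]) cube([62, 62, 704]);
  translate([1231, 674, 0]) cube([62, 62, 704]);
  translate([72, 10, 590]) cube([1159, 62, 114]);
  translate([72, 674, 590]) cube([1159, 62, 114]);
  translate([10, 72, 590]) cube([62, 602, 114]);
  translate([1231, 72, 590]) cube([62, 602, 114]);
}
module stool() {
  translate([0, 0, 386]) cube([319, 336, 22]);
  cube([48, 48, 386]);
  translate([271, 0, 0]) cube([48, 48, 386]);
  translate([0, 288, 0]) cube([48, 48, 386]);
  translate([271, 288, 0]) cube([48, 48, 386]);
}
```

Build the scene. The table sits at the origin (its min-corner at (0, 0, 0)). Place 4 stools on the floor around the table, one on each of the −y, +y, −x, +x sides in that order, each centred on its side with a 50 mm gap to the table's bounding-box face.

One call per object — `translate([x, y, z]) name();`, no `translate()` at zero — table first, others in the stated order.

table();
translate([492, -386, 0]) stool();
translate([492, 796, 0]) stool();
translate([-369, 205, 0]) stool();
translate([1353, 205, 0]) stool();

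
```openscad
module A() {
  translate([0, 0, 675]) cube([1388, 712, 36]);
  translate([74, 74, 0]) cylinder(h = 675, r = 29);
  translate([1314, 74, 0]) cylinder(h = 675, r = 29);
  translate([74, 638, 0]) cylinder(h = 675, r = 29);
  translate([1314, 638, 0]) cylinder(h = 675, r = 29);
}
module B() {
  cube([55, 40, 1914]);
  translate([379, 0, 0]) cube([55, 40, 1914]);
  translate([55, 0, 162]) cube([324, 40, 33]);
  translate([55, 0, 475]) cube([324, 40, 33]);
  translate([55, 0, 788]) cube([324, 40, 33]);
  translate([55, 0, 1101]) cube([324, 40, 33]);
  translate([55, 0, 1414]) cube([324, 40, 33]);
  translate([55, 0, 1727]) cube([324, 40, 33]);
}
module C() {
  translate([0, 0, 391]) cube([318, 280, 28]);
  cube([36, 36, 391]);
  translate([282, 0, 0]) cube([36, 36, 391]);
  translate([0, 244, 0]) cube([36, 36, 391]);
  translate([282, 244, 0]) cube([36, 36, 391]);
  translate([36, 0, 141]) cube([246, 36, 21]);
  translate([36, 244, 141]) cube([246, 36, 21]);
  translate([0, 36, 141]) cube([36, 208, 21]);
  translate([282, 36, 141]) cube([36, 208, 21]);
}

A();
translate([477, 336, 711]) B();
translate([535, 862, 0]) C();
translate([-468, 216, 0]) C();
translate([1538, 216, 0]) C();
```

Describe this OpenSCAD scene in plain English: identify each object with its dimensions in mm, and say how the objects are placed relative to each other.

A is a table with a 1388×712 mm rectangular top, 36 mm thick, top surface at z = 711 mm, supported by four round legs of 58 mm diameter, each leg's bounding box inset 45 mm from the nearest pair of top edges, running from the floor.

B is a wooden ladder with two side rails of 55×40 mm section and 1914 mm height, set 434 mm apart overall. Between them run 6 rectangular rungs (40 mm deep, 33 mm thick), front faces flush with the rails' −y face. The bottom of the first rung is 162 mm above the floor and each subsequent rung is 313 mm higher than the one below.

C is a simple wooden stool: a rectangular seat 318 mm (x) by 280 mm (y), 28 mm thick, top face at z = 419 mm, on four square legs, each 36×36 mm in cross-section. The legs rest on z = 0, each flush with a corner of the seat. Four stretchers, 36 mm wide and 21 mm tall, connect adjacent legs with their undersides at z = 141 mm, each running between the inner faces of the legs it joins and aligned with the legs' outer faces on the other axis.

The ladder is on top of the table, centred. Three stools sit around the table at the +y, −x, +x sides.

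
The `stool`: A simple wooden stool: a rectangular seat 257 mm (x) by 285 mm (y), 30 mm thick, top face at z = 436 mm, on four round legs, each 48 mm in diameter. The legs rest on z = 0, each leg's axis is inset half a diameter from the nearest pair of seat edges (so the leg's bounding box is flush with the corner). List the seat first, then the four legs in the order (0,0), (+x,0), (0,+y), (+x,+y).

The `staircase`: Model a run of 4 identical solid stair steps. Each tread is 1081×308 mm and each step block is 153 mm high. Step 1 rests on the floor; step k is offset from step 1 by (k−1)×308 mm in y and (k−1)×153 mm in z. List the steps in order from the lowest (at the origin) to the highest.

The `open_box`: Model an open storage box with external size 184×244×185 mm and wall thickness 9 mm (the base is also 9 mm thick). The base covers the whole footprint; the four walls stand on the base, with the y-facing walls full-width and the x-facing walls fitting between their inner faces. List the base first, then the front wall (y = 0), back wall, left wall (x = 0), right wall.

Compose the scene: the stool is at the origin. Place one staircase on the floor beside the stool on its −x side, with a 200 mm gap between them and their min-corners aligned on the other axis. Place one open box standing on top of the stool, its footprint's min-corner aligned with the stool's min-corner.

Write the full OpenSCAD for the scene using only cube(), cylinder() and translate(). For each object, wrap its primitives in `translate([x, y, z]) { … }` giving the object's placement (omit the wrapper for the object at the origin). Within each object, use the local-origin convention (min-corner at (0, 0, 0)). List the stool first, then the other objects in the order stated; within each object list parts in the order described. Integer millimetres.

translate([0, 0, 406]) cube([257, 285, 30]);
translate([24, 24, 0]) cylinder(h = 406, r = 24);
translate([233, 24, 0]) cylinder(h = 406, r = 24);
translate([24, 261, 0]) cylinder(h = 406, r = 24);
translate([233, 261, 0]) cylinder(h = 406, r = 24);
translate([-1281, 0, 0]) {
  cube([1081, 308, 153]);
  translate([0, 308, 153]) cube([1081, 308, 153]);
  translate([0, 616, 306]) cube([1081, 308, 153]);
  translate([0, 924, 459]) cube([1081, 308, 153]);
}
translate([0, 0, 436]) {
  cube([184, 244, 9]);
  translate([0, 0, 9]) cube([184, 9, 176]);
  translate([0, 235, 9]) cube([184, 9, 176]);
  translate([0, 9, 9]) cube([9, 226, 176]);
  translate([175, 9, 9]) cube([9, 226, 176]);
}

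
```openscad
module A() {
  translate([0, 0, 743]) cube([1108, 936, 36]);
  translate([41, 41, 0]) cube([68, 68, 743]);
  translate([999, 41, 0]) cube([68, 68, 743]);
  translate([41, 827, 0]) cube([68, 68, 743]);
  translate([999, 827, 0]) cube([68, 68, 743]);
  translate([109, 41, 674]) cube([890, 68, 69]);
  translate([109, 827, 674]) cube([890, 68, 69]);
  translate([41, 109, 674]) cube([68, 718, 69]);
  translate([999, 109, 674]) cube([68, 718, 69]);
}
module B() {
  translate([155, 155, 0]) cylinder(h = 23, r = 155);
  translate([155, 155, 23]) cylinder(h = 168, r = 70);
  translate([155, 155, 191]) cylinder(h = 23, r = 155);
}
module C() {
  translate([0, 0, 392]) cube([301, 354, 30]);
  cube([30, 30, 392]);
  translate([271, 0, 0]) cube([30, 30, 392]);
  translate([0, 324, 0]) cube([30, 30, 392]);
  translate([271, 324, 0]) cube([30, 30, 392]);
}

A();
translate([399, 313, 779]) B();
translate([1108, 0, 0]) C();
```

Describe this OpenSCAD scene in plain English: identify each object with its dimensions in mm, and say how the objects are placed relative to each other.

A is a table: top 1108 mm (x) × 936 mm (y), 36 mm thick, upper face at z = 779 mm, on four 68×68 mm square legs, each inset 41 mm from the nearest pair of top edges, running from z = 0 to the bottom of the top. Four apron rails, 68 mm thick and 69 mm tall, run between adjacent legs with their top edges flush with the underside of the top and their outer faces flush with the legs' outer faces.

B is a spool: two coaxial disc flanges of radius 155 mm and thickness 23 mm, joined by a core cylinder of radius 70 mm and height 168 mm. The lower flange rests on z = 0 and the three cylinders share a vertical axis.

C is a four-legged stool. The seat is a 301×354×30 mm slab whose top surface is at z = 422 mm; four square legs, each 30×30 mm in cross-section, run from the floor (z = 0) to the underside of the seat, each flush with a corner of the seat.

The spool is on top of the table, centred. The stool is against the table's +x side, with their −y faces flush.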